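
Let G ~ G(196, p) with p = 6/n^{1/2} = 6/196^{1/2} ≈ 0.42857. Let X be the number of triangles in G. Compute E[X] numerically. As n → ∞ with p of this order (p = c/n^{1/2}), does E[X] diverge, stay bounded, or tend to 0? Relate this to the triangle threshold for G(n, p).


Number of potential triangles: C(196, 3) = 1235780.
Each occurs with probability p³ ≈ (0.42857)³ ≈ 7.8717201e-02.
By linearity: E[X] = C(196, 3)·p³ ≈ 1235780 · 7.8717201e-02 ≈ 97277.14286.
Since α = 1/2 < 1, p = c/n^{1/2} ≫ 1/n is above the triangle threshold p ~ 1/n. Asymptotically E[X] ~ (c³/6)·n^{3(1−α)} = (6³/6)·n^{1.5} → ∞; triangles are abundant w.h.p.

E[X] ≈ 97277.14286; in regime p = Θ(1/n^{1/2}) E[X] diverges (above the triangle threshold p ~ 1/n).


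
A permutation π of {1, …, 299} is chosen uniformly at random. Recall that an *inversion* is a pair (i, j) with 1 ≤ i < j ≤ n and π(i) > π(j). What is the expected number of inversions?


Write X = Σ X_I over the C(299, 2) = 44551 pairs i < j, with X_I the indicator of one inversion.
There are 44551 indicators.
For each fixed pair i < j, the values π(i) and π(j) are two distinct elements of {1, …, 299} in uniformly random order; by symmetry P[π(i) > π(j)] = 1/2.
By linearity: E[X] = 44551 · (1/2) = C(299, 2) · (1/2) = 44551/2 = 44551/2 ≈ 22275.500.

E[X] = 44551/2 = 22275.500.


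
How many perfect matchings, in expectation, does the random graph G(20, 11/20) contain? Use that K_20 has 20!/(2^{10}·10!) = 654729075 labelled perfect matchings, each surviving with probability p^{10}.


K_20 has 20!/(2^{10}·10!) = 654729075 labelled perfect matchings.
For each such perfect matching H, let X_H = 1 if all 10 edges of H are present in G. Then P[X_H = 1] = p^{10} = (11/20)^{10} = 25937424601/10240000000000.
By linearity of expectation: E[X] = Σ_H E[X_H] = 654729075 · p^{10} = 654729075 · 25937424601/10240000000000 = 679279440675798963/409600000000.
Numerically: E[X] ≈ 1.6584e+06.

E[X] = 654729075 · (11/20)^{10} = 679279440675798963/409600000000 ≈ 1.6584e+06.


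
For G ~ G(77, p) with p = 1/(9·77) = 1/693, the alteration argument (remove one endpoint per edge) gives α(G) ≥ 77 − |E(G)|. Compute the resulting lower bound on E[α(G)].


E[|E(G)|] = C(77, 2)·p = 2926 · (1/693) = 38/9.
E[α(G)] ≥ n − E[|E(G)|] = 77 − 38/9 = 655/9.
Numerically: ≈ 72.7778.
(This is only a lower bound; the true E[α(G)] may be larger.)

E[α(G)] ≥ 655/9 ≈ 72.7778.


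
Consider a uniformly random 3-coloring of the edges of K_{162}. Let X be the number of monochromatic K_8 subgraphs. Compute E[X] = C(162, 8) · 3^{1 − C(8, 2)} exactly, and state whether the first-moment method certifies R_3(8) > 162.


E[X] = C(162, 8) · 3^{1 − 28} = 9870758125020 · 3^{−27} = 9870758125020/7625597484987.
As a reduced fraction: E[X] = 121861211420/94143178827 ≈ 1.2944.
Is E[X] < 1? NO.
Since E[X] ≥ 1, the first-moment bound is inconclusive at n = 162; it does NOT by itself certify R_3(8) > 162.

E[X] = 121861211420/94143178827 ≈ 1.2944; E[X] ≥ 1; first-moment method inconclusive here.


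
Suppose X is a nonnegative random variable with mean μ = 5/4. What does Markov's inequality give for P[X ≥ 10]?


μ = E[X] = 5/4, a = 10.
Markov: P[X ≥ 10] ≤ μ/a = (5/4)/10 = 1/8.
Numerically: ≈ 0.125000.
(Since a = 10 > μ = 1.250000, the bound 1/8 is < 1 and informative.)

P[X ≥ 10] ≤ 1/8 ≈ 0.125000.


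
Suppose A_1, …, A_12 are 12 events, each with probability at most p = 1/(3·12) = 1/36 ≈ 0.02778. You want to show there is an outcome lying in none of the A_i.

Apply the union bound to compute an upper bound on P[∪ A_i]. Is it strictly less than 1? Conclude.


Union bound: P[∪_{i=1}^{12} A_i] ≤ Σ_i P[A_i] ≤ 12·p = 12·(1/36) = 1/3.
Numerically: 1/3 ≈ 0.33333.
Is 1/3 < 1? YES.
Since P[∪ A_i] ≤ 1/3 < 1, the complement has P[∩ A_i^c] ≥ 1 − 1/3 = 2/3 > 0, so some outcome avoids every A_i.

12·p = 1/3 ≈ 0.33333; existence CERTIFIED by the union bound.


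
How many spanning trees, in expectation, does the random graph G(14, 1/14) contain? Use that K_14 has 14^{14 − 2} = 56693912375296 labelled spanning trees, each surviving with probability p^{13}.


K_14 has 14^{14 − 2} = 56693912375296 labelled spanning trees.
For each such spanning tree H, let X_H = 1 if all 13 edges of H are present in G. Then P[X_H = 1] = p^{13} = (1/14)^{13} = 1/793714773254144.
By linearity of expectation: E[X] = Σ_H E[X_H] = 56693912375296 · p^{13} = 56693912375296 · 1/793714773254144 = 1/14.
Numerically: E[X] ≈ 0.071429.

E[X] = 56693912375296 · (1/14)^{13} = 1/14 ≈ 0.071429.


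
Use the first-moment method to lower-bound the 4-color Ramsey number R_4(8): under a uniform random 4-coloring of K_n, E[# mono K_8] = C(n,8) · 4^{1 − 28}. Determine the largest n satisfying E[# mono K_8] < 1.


We need C(n, 8) · 4^{1 − 28} < 1, i.e. C(n, 8) < 4^{28 − 1} = 18014398509481984.
Check values of n near the boundary:
  n = 402: C(402, 8) = 15770615726749950; 15770615726749950 < 18014398509481984? YES
  n = 403: C(403, 8) = 16090020602228430; 16090020602228430 < 18014398509481984? YES
  n = 404: C(404, 8) = 16415071523485570; 16415071523485570 < 18014398509481984? YES
  n = 405: C(405, 8) = 16745853821188050; 16745853821188050 < 18014398509481984? YES
  n = 406: C(406, 8) = 17082453897995850; 17082453897995850 < 18014398509481984? YES
  n = 407: C(407, 8) = 17424959239309050; 17424959239309050 < 18014398509481984? YES
  n = 408: C(408, 8) = 17773458424095231; 17773458424095231 < 18014398509481984? YES
  n = 409: C(409, 8) = 18128041135797879; 18128041135797879 < 18014398509481984? NO
  n = 410: C(410, 8) = 18488798173326195; 18488798173326195 < 18014398509481984? NO
  n = 411: C(411, 8) = 18855821462126715; 18855821462126715 < 18014398509481984? NO
The largest n with C(n, 8) < 18014398509481984 is n = 408 (where E[X] = 17773458424095231/18014398509481984 ≈ 0.98663). Hence R_4(8) > 408, i.e. R_4(8) ≥ 409.

Largest n = 408; hence R_4(8) > 408.


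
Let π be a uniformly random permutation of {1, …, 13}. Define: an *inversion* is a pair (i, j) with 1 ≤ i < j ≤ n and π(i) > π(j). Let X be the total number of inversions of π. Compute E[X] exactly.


Write X = Σ X_I over the C(13, 2) = 78 pairs i < j, with X_I the indicator of one inversion.
There are 78 indicators.
For each fixed pair i < j, the values π(i) and π(j) are two distinct elements of {1, …, 13} in uniformly random order; by symmetry P[π(i) > π(j)] = 1/2.
By linearity: E[X] = 78 · (1/2) = C(13, 2) · (1/2) = 78/2 = 39 ≈ 39.0000.

E[X] = 39 = 39.0000.


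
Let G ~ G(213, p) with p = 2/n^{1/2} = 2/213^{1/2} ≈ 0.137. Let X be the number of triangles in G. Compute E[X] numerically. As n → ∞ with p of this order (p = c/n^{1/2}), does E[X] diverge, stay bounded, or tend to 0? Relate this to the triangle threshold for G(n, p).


Number of potential triangles: C(213, 3) = 1587986.
Each occurs with probability p³ ≈ (0.137)³ ≈ 2.573479e-03.
By linearity: E[X] = C(213, 3)·p³ ≈ 1587986 · 2.573479e-03 ≈ 4086.6482.
Since α = 1/2 < 1, p = c/n^{1/2} ≫ 1/n is above the triangle threshold p ~ 1/n. Asymptotically E[X] ~ (c³/6)·n^{3(1−α)} = (2³/6)·n^{1.5} → ∞; triangles are abundant w.h.p.

E[X] ≈ 4086.6482; in regime p = Θ(1/n^{1/2}) E[X] diverges (above the triangle threshold p ~ 1/n).


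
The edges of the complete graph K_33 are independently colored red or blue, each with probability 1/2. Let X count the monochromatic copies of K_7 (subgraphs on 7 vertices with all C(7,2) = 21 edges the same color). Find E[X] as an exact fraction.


Let X = Σ_S X_S over the C(33, 7) = 4272048 subsets S of size 7, where X_S = 1 if the K_7 on S is monochromatic.
For a fixed S, the K_7 on S has C(7, 2) = 21 edges. P[all 21 edges red] = (1/2)^21, and likewise for blue, so P[monochromatic] = 2·(1/2)^21 = 2^{1 − 21} = 1/1048576.
By linearity of expectation: E[X] = C(33, 7) · 2^{1 − 21} = 4272048 · 1/1048576 = 267003/65536.
Numerically: E[X] ≈ 4.07414.

E[X] = C(33,7)·2^(1−C(7,2)) = 267003/65536 ≈ 4.07414.


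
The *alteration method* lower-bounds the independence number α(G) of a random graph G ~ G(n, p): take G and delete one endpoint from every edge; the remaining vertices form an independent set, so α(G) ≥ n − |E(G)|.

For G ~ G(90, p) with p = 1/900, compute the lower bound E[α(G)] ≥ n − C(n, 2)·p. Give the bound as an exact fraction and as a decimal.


E[|E(G)|] = C(90, 2)·p = 4005 · (1/900) = 89/20.
E[α(G)] ≥ n − E[|E(G)|] = 90 − 89/20 = 1711/20.
Numerically: ≈ 85.550000.
(This is only a lower bound; the true E[α(G)] may be larger.)

E[α(G)] ≥ 1711/20 ≈ 85.550000.


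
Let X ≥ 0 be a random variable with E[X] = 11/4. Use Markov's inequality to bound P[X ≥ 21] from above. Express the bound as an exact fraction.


μ = E[X] = 11/4, a = 21.
Markov: P[X ≥ 21] ≤ μ/a = (11/4)/21 = 11/84.
Numerically: ≈ 0.1310.
(Since a = 21 > μ = 2.7500, the bound 11/84 is < 1 and informative.)

P[X ≥ 21] ≤ 11/84 ≈ 0.1310.


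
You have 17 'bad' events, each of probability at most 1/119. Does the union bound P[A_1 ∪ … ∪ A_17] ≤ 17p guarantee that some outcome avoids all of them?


Union bound: P[∪_{i=1}^{17} A_i] ≤ Σ_i P[A_i] ≤ 17·p = 17·(1/119) = 1/7.
Numerically: 1/7 ≈ 0.1429.
Is 1/7 < 1? YES.
Since P[∪ A_i] ≤ 1/7 < 1, the complement has P[∩ A_i^c] ≥ 1 − 1/7 = 6/7 > 0, so some outcome avoids every A_i.

17·p = 1/7 ≈ 0.1429; existence CERTIFIED by the union bound.


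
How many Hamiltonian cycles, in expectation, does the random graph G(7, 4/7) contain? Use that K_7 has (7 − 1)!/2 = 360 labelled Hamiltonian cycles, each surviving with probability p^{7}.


K_7 has (7 − 1)!/2 = 360 labelled Hamiltonian cycles.
For each such Hamiltonian cycle H, let X_H = 1 if all 7 edges of H are present in G. Then P[X_H = 1] = p^{7} = (4/7)^{7} = 16384/823543.
By linearity of expectation: E[X] = Σ_H E[X_H] = 360 · p^{7} = 360 · 16384/823543 = 5898240/823543.
Numerically: E[X] ≈ 7.162.

E[X] = 360 · (4/7)^{7} = 5898240/823543 ≈ 7.162.


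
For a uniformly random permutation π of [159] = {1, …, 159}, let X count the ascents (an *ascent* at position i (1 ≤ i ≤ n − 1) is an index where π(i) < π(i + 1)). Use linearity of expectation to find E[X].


Write X = Σ X_I over i = 1, …, 158, with X_I the indicator of one ascent.
There are 158 indicators.
For each fixed i, the pair (π(i), π(i+1)) is a uniformly random ordered pair of distinct values from {1, …, 159}; by symmetry P[π(i) < π(i+1)] = 1/2.
By linearity: E[X] = 158 · (1/2) = (159 − 1) · (1/2) = 79 ≈ 79.000.

E[X] = 79 = 79.000.


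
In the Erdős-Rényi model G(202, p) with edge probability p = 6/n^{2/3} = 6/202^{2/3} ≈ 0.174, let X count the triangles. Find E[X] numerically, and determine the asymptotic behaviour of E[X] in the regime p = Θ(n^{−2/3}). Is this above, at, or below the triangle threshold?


Number of potential triangles: C(202, 3) = 1353400.
Each occurs with probability p³ ≈ (0.174)³ ≈ 5.29360e-03.
By linearity: E[X] = C(202, 3)·p³ ≈ 1353400 · 5.29360e-03 ≈ 7164.356.
Since α = 2/3 < 1, p = c/n^{2/3} ≫ 1/n is above the triangle threshold p ~ 1/n. Asymptotically E[X] ~ (c³/6)·n^{3(1−α)} = (6³/6)·n^{1} → ∞; triangles are abundant w.h.p.

E[X] ≈ 7164.356; in regime p = Θ(1/n^{2/3}) E[X] diverges (above the triangle threshold p ~ 1/n).


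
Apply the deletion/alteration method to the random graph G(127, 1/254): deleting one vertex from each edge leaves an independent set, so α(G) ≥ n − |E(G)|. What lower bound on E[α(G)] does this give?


E[|E(G)|] = C(127, 2)·p = 8001 · (1/254) = 63/2.
E[α(G)] ≥ n − E[|E(G)|] = 127 − 63/2 = 191/2.
Numerically: ≈ 95.500.
(This is only a lower bound; the true E[α(G)] may be larger.)

E[α(G)] ≥ 191/2 ≈ 95.500.


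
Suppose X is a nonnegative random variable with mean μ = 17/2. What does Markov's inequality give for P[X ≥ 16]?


μ = E[X] = 17/2, a = 16.
Markov: P[X ≥ 16] ≤ μ/a = (17/2)/16 = 17/32.
Numerically: ≈ 0.531.
(Since a = 16 > μ = 8.500, the bound 17/32 is < 1 and informative.)

P[X ≥ 16] ≤ 17/32 ≈ 0.531.


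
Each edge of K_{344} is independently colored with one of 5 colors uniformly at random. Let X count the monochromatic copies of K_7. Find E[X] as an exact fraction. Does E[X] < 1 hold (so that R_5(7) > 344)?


E[X] = C(344, 7) · 5^{1 − 21} = 106364775244728 · 5^{−20} = 106364775244728/95367431640625.
As a reduced fraction: E[X] = 106364775244728/95367431640625 ≈ 1.115.
Is E[X] < 1? NO.
Since E[X] ≥ 1, the first-moment bound is inconclusive at n = 344; it does NOT by itself certify R_5(7) > 344.

E[X] = 106364775244728/95367431640625 ≈ 1.115; E[X] ≥ 1; first-moment method inconclusive here.


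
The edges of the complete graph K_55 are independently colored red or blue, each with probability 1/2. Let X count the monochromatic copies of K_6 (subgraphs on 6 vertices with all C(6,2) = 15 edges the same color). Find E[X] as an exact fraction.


Let X = Σ_S X_S over the C(55, 6) = 28989675 subsets S of size 6, where X_S = 1 if the K_6 on S is monochromatic.
For a fixed S, the K_6 on S has C(6, 2) = 15 edges. P[all 15 edges red] = (1/2)^15, and likewise for blue, so P[monochromatic] = 2·(1/2)^15 = 2^{1 − 15} = 1/16384.
Summing: E[X] = C(55, 6) · 2^{1 − 15} = 28989675 · 1/16384 = 28989675/16384.
Numerically: E[X] ≈ 1769.389343.

E[X] = C(55,6)·2^(1−C(6,2)) = 28989675/16384 ≈ 1769.389343.


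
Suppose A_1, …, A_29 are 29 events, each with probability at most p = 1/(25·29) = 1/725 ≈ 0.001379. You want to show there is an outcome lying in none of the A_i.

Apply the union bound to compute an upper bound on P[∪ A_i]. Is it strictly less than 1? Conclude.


Union bound: P[∪_{i=1}^{29} A_i] ≤ Σ_i P[A_i] ≤ 29·p = 29·(1/725) = 1/25.
Numerically: 1/25 ≈ 0.040000.
Is 1/25 < 1? YES.
Since P[∪ A_i] ≤ 1/25 < 1, the complement has P[∩ A_i^c] ≥ 1 − 1/25 = 24/25 > 0, so some outcome avoids every A_i.

29·p = 1/25 ≈ 0.040000; existence CERTIFIED by the union bound.


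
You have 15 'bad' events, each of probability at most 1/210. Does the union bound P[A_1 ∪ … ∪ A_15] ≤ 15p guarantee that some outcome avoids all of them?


Union bound: P[∪_{i=1}^{15} A_i] ≤ Σ_i P[A_i] ≤ 15·p = 15·(1/210) = 1/14.
Numerically: 1/14 ≈ 0.071.
Is 1/14 < 1? YES.
Since P[∪ A_i] ≤ 1/14 < 1, the complement has P[∩ A_i^c] ≥ 1 − 1/14 = 13/14 > 0, so some outcome avoids every A_i.

15·p = 1/14 ≈ 0.071; existence CERTIFIED by the union bound.


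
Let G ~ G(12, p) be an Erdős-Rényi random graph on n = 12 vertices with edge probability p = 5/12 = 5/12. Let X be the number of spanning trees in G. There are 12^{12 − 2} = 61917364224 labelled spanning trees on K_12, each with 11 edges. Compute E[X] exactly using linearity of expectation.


K_12 has 12^{12 − 2} = 61917364224 labelled spanning trees.
For each such spanning tree H, let X_H = 1 if all 11 edges of H are present in G. Then P[X_H = 1] = p^{11} = (5/12)^{11} = 48828125/743008370688.
By linearity: E[X] = Σ_H E[X_H] = 61917364224 · p^{11} = 61917364224 · 48828125/743008370688 = 48828125/12.
Numerically: E[X] ≈ 4.069e+06.

E[X] = 61917364224 · (5/12)^{11} = 48828125/12 ≈ 4.069e+06.


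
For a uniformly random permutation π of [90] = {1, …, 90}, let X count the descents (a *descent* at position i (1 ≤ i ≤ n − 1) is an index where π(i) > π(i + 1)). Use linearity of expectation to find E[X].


Write X = Σ X_I over i = 1, …, 89, with X_I the indicator of one descent.
There are 89 indicators.
For each fixed i, the pair (π(i), π(i+1)) is a uniformly random ordered pair of distinct values from {1, …, 90}; by symmetry P[π(i) > π(i+1)] = 1/2.
By linearity: E[X] = 89 · (1/2) = (90 − 1) · (1/2) = 89/2 ≈ 44.50000.

E[X] = 89/2 = 44.50000.


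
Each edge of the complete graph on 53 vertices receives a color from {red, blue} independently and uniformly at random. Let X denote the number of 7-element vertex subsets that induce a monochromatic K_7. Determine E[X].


Let X = Σ_S X_S over the C(53, 7) = 154143080 subsets S of size 7, where X_S = 1 if the K_7 on S is monochromatic.
For a fixed S, the K_7 on S has C(7, 2) = 21 edges. P[all 21 edges red] = (1/2)^21, and likewise for blue, so P[monochromatic] = 2·(1/2)^21 = 2^{1 − 21} = 1/1048576.
Summing: E[X] = C(53, 7) · 2^{1 − 21} = 154143080 · 1/1048576 = 19267885/131072.
Numerically: E[X] ≈ 147.0023.

E[X] = C(53,7)·2^(1−C(7,2)) = 19267885/131072 ≈ 147.0023.


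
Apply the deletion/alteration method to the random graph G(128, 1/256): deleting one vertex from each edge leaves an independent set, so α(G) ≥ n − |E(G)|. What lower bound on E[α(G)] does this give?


E[|E(G)|] = C(128, 2)·p = 8128 · (1/256) = 127/4.
E[α(G)] ≥ n − E[|E(G)|] = 128 − 127/4 = 385/4.
Numerically: ≈ 96.25000.
(This is only a lower bound; the true E[α(G)] may be larger.)

E[α(G)] ≥ 385/4 ≈ 96.25000.


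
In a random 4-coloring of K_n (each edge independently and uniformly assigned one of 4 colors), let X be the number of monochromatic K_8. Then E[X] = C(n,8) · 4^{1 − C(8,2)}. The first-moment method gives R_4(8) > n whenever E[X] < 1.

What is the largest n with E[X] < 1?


We need C(n, 8) · 4^{1 − 28} < 1, i.e. C(n, 8) < 4^{28 − 1} = 18014398509481984.
Check values of n near the boundary:
  n = 403: C(403, 8) = 16090020602228430; 16090020602228430 < 18014398509481984? YES
  n = 404: C(404, 8) = 16415071523485570; 16415071523485570 < 18014398509481984? YES
  n = 405: C(405, 8) = 16745853821188050; 16745853821188050 < 18014398509481984? YES
  n = 406: C(406, 8) = 17082453897995850; 17082453897995850 < 18014398509481984? YES
  n = 407: C(407, 8) = 17424959239309050; 17424959239309050 < 18014398509481984? YES
  n = 408: C(408, 8) = 17773458424095231; 17773458424095231 < 18014398509481984? YES
  n = 409: C(409, 8) = 18128041135797879; 18128041135797879 < 18014398509481984? NO
  n = 410: C(410, 8) = 18488798173326195; 18488798173326195 < 18014398509481984? NO
The largest n with C(n, 8) < 18014398509481984 is n = 408 (where E[X] = 17773458424095231/18014398509481984 ≈ 0.987). Hence R_4(8) > 408, i.e. R_4(8) ≥ 409.

Largest n = 408; hence R_4(8) > 408.


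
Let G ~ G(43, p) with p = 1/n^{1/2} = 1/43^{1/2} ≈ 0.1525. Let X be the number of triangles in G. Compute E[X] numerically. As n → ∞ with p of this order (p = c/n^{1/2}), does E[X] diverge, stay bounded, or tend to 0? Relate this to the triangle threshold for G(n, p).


Number of potential triangles: C(43, 3) = 12341.
Each occurs with probability p³ ≈ (0.1525)³ ≈ 3.5464784e-03.
By linearity: E[X] = C(43, 3)·p³ ≈ 12341 · 3.5464784e-03 ≈ 43.76709.
Since α = 1/2 < 1, p = c/n^{1/2} ≫ 1/n is above the triangle threshold p ~ 1/n. Asymptotically E[X] ~ (c³/6)·n^{3(1−α)} = (1³/6)·n^{1.5} → ∞; triangles are abundant w.h.p.

E[X] ≈ 43.76709; in regime p = Θ(1/n^{1/2}) E[X] diverges (above the triangle threshold p ~ 1/n).


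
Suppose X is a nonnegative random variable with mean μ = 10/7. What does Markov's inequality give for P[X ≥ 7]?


μ = E[X] = 10/7, a = 7.
Markov: P[X ≥ 7] ≤ μ/a = (10/7)/7 = 10/49.
Numerically: ≈ 0.20408.
(Since a = 7 > μ = 1.42857, the bound 10/49 is < 1 and informative.)

P[X ≥ 7] ≤ 10/49 ≈ 0.20408.


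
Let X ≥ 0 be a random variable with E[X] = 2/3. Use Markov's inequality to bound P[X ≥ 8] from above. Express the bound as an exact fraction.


μ = E[X] = 2/3, a = 8.
Markov: P[X ≥ 8] ≤ μ/a = (2/3)/8 = 1/12.
Numerically: ≈ 0.083333.
(Since a = 8 > μ = 0.666667, the bound 1/12 is < 1 and informative.)

P[X ≥ 8] ≤ 1/12 ≈ 0.083333.


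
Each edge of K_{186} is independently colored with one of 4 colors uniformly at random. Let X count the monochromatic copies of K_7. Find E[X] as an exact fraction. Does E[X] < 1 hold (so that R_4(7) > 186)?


E[X] = C(186, 7) · 4^{1 − 21} = 1363155866280 · 4^{−20} = 1363155866280/1099511627776.
As a reduced fraction: E[X] = 170394483285/137438953472 ≈ 1.239783.
Is E[X] < 1? NO.
Since E[X] ≥ 1, the first-moment bound is inconclusive at n = 186; it does NOT by itself certify R_4(7) > 186.

E[X] = 170394483285/137438953472 ≈ 1.239783; E[X] ≥ 1; first-moment method inconclusive here.


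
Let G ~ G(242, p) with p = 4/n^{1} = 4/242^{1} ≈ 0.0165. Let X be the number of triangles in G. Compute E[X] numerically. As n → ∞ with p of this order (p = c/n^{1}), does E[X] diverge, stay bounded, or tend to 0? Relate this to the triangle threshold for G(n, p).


Number of potential triangles: C(242, 3) = 2332880.
Each occurs with probability p³ ≈ (0.0165)³ ≈ 4.51579e-06.
By linearity: E[X] = C(242, 3)·p³ ≈ 2332880 · 4.51579e-06 ≈ 10.535.
Here α = 1, so p = 4/n is exactly at the triangle threshold p ~ 1/n. Asymptotically E[X] → c³/6 = 4³/6 = 32/3 ≈ 10.667, a bounded constant. In this regime the triangle count is asymptotically Poisson(c³/6).

E[X] ≈ 10.535; in regime p = Θ(1/n^{1}) E[X] stays bounded (at the triangle threshold p ~ 1/n).


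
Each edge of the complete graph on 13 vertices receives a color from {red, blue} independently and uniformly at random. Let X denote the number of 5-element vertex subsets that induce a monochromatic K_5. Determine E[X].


Let X = Σ_S X_S over the C(13, 5) = 1287 subsets S of size 5, where X_S = 1 if the K_5 on S is monochromatic.
For a fixed S, the K_5 on S has C(5, 2) = 10 edges. P[all 10 edges red] = (1/2)^10, and likewise for blue, so P[monochromatic] = 2·(1/2)^10 = 2^{1 − 10} = 1/512.
Summing: E[X] = C(13, 5) · 2^{1 − 10} = 1287 · 1/512 = 1287/512.
Numerically: E[X] ≈ 2.51367.

E[X] = C(13,5)·2^(1−C(5,2)) = 1287/512 ≈ 2.51367.


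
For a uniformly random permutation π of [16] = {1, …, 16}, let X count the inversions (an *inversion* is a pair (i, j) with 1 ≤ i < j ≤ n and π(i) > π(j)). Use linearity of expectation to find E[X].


Write X = Σ X_I over the C(16, 2) = 120 pairs i < j, with X_I the indicator of one inversion.
There are 120 indicators.
For each fixed pair i < j, the values π(i) and π(j) are two distinct elements of {1, …, 16} in uniformly random order; by symmetry P[π(i) > π(j)] = 1/2.
By linearity: E[X] = 120 · (1/2) = C(16, 2) · (1/2) = 120/2 = 60 ≈ 60.00000.

E[X] = 60 = 60.00000.


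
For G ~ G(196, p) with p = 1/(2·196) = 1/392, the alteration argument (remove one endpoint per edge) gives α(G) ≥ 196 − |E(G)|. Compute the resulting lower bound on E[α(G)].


E[|E(G)|] = C(196, 2)·p = 19110 · (1/392) = 195/4.
E[α(G)] ≥ n − E[|E(G)|] = 196 − 195/4 = 589/4.
Numerically: ≈ 147.2500.
(This is only a lower bound; the true E[α(G)] may be larger.)

E[α(G)] ≥ 589/4 ≈ 147.2500.


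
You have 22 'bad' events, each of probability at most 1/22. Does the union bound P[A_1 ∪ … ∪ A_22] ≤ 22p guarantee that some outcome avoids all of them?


Union bound: P[∪_{i=1}^{22} A_i] ≤ Σ_i P[A_i] ≤ 22·p = 22·(1/22) = 1.
Numerically: 1 ≈ 1.00000.
Is 1 < 1? NO.
Since the bound 1 is ≥ 1, the union bound is uninformative here; it does NOT by itself certify existence.

22·p = 1 ≈ 1.00000; existence NOT certified by the union bound.


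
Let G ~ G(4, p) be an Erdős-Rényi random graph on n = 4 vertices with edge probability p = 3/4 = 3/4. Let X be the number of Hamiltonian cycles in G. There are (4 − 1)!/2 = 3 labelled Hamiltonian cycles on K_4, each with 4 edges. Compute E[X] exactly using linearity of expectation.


K_4 has (4 − 1)!/2 = 3 labelled Hamiltonian cycles.
For each such Hamiltonian cycle H, let X_H = 1 if all 4 edges of H are present in G. Then P[X_H = 1] = p^{4} = (3/4)^{4} = 81/256.
By linearity of expectation: E[X] = Σ_H E[X_H] = 3 · p^{4} = 3 · 81/256 = 243/256.
Numerically: E[X] ≈ 0.949219.

E[X] = 3 · (3/4)^{4} = 243/256 ≈ 0.949219.


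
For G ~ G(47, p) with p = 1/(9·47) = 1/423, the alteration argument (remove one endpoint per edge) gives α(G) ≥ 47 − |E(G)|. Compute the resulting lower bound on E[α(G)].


E[|E(G)|] = C(47, 2)·p = 1081 · (1/423) = 23/9.
E[α(G)] ≥ n − E[|E(G)|] = 47 − 23/9 = 400/9.
Numerically: ≈ 44.444444.
(This is only a lower bound; the true E[α(G)] may be larger.)

E[α(G)] ≥ 400/9 ≈ 44.444444.


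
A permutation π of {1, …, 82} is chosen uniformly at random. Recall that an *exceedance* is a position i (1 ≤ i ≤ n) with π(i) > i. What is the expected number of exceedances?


Write X = Σ_{i=1}^{82} X_i, where X_i = 1_{π(i) > i}.
For each fixed i, π(i) is uniform over {1, …, 82} (marginal of a uniform permutation), so P[π(i) > i] = (n − i)/n. Summing: Σ_{i=1}^{82} (n − i)/n = (0 + 1 + … + 81)/82 = 82(82 − 1)/(2·82) = (82 − 1)/2.
Hence E[X] = Σ_{i=1}^{82} (82 − i)/82 = 81/2 ≈ 40.50000.

E[X] = 81/2 = 40.50000.


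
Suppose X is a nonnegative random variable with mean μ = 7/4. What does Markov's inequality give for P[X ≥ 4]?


μ = E[X] = 7/4, a = 4.
Markov: P[X ≥ 4] ≤ μ/a = (7/4)/4 = 7/16.
Numerically: ≈ 0.43750.
(Since a = 4 > μ = 1.75000, the bound 7/16 is < 1 and informative.)

P[X ≥ 4] ≤ 7/16 ≈ 0.43750.


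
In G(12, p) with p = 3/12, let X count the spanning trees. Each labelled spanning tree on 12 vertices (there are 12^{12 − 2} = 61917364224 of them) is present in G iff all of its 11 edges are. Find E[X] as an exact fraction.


K_12 has 12^{12 − 2} = 61917364224 labelled spanning trees.
For each such spanning tree H, let X_H = 1 if all 11 edges of H are present in G. Then P[X_H = 1] = p^{11} = (1/4)^{11} = 1/4194304.
By linearity of expectation: E[X] = Σ_H E[X_H] = 61917364224 · p^{11} = 61917364224 · 1/4194304 = 59049/4.
Numerically: E[X] ≈ 1.476e+04.

E[X] = 61917364224 · (1/4)^{11} = 59049/4 ≈ 1.476e+04.


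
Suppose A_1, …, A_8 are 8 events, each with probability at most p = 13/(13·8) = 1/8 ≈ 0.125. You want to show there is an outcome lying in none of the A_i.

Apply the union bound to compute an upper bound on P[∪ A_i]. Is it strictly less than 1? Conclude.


Union bound: P[∪_{i=1}^{8} A_i] ≤ Σ_i P[A_i] ≤ 8·p = 8·(1/8) = 1.
Numerically: 1 ≈ 1.000.
Is 1 < 1? NO.
Since the bound 1 is ≥ 1, the union bound is uninformative here; it does NOT by itself certify existence.

8·p = 1 ≈ 1.000; existence NOT certified by the union bound.


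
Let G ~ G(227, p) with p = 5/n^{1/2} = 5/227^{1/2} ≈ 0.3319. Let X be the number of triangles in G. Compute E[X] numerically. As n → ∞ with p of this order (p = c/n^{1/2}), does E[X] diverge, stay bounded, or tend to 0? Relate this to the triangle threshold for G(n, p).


Number of potential triangles: C(227, 3) = 1923825.
Each occurs with probability p³ ≈ (0.3319)³ ≈ 3.654864e-02.
By linearity: E[X] = C(227, 3)·p³ ≈ 1923825 · 3.654864e-02 ≈ 70313.1883.
Since α = 1/2 < 1, p = c/n^{1/2} ≫ 1/n is above the triangle threshold p ~ 1/n. Asymptotically E[X] ~ (c³/6)·n^{3(1−α)} = (5³/6)·n^{1.5} → ∞; triangles are abundant w.h.p.

E[X] ≈ 70313.1883; in regime p = Θ(1/n^{1/2}) E[X] diverges (above the triangle threshold p ~ 1/n).


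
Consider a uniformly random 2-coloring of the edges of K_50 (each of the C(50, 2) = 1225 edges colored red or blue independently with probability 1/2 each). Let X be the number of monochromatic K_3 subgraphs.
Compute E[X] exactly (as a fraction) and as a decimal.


Let X = Σ_S X_S over the C(50, 3) = 19600 subsets S of size 3, where X_S = 1 if the K_3 on S is monochromatic.
For a fixed S, the K_3 on S has C(3, 2) = 3 edges. P[all 3 edges red] = (1/2)^3, and likewise for blue, so P[monochromatic] = 2·(1/2)^3 = 2^{1 − 3} = 1/4.
By linearity of expectation: E[X] = C(50, 3) · 2^{1 − 3} = 19600 · 1/4 = 4900.
Numerically: E[X] ≈ 4900.000.

E[X] = C(50,3)·2^(1−C(3,2)) = 4900 ≈ 4900.000.


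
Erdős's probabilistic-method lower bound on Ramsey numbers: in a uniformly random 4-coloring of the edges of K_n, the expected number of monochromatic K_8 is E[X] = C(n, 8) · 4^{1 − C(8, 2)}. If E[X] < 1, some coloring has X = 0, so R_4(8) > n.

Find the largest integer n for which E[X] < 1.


We need C(n, 8) · 4^{1 − 28} < 1, i.e. C(n, 8) < 4^{28 − 1} = 18014398509481984.
Check values of n near the boundary:
  n = 403: C(403, 8) = 16090020602228430; 16090020602228430 < 18014398509481984? YES
  n = 404: C(404, 8) = 16415071523485570; 16415071523485570 < 18014398509481984? YES
  n = 405: C(405, 8) = 16745853821188050; 16745853821188050 < 18014398509481984? YES
  n = 406: C(406, 8) = 17082453897995850; 17082453897995850 < 18014398509481984? YES
  n = 407: C(407, 8) = 17424959239309050; 17424959239309050 < 18014398509481984? YES
  n = 408: C(408, 8) = 17773458424095231; 17773458424095231 < 18014398509481984? YES
  n = 409: C(409, 8) = 18128041135797879; 18128041135797879 < 18014398509481984? NO
The largest n with C(n, 8) < 18014398509481984 is n = 408 (where E[X] = 17773458424095231/18014398509481984 ≈ 0.9866). Hence R_4(8) > 408, i.e. R_4(8) ≥ 409.

Largest n = 408; hence R_4(8) > 408.


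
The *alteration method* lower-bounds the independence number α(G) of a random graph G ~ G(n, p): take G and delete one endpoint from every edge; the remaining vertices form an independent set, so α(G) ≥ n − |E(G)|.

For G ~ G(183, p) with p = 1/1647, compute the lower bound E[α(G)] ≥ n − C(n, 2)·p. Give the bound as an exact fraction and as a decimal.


E[|E(G)|] = C(183, 2)·p = 16653 · (1/1647) = 91/9.
E[α(G)] ≥ n − E[|E(G)|] = 183 − 91/9 = 1556/9.
Numerically: ≈ 172.888889.
(This is only a lower bound; the true E[α(G)] may be larger.)

E[α(G)] ≥ 1556/9 ≈ 172.888889.


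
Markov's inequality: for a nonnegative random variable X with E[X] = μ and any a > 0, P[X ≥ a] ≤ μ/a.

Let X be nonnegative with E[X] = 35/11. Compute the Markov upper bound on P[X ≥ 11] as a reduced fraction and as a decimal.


μ = E[X] = 35/11, a = 11.
Markov: P[X ≥ 11] ≤ μ/a = (35/11)/11 = 35/121.
Numerically: ≈ 0.28926.
(Since a = 11 > μ = 3.18182, the bound 35/121 is < 1 and informative.)

P[X ≥ 11] ≤ 35/121 ≈ 0.28926.


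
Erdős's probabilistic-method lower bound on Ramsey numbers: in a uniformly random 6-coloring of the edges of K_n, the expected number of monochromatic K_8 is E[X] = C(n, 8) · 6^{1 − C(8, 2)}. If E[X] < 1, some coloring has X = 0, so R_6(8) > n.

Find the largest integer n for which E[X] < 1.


We need C(n, 8) · 6^{1 − 28} < 1, i.e. C(n, 8) < 6^{28 − 1} = 1023490369077469249536.
Check values of n near the boundary:
  n = 1593: C(1593, 8) = 1010555394551193970323; 1010555394551193970323 < 1023490369077469249536? YES
  n = 1594: C(1594, 8) = 1015652773590544255167; 1015652773590544255167 < 1023490369077469249536? YES
  n = 1595: C(1595, 8) = 1020772636343363633895; 1020772636343363633895 < 1023490369077469249536? YES
  n = 1596: C(1596, 8) = 1025915067760710553965; 1025915067760710553965 < 1023490369077469249536? NO
  n = 1597: C(1597, 8) = 1031080153060953275445; 1031080153060953275445 < 1023490369077469249536? NO
The largest n with C(n, 8) < 1023490369077469249536 is n = 1595 (where E[X] = 113419181815929292655/113721152119718805504 ≈ 0.997345). Hence R_6(8) > 1595, i.e. R_6(8) ≥ 1596.

Largest n = 1595; hence R_6(8) > 1595.


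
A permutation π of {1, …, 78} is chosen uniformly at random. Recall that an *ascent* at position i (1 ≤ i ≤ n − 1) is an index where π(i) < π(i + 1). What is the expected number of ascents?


Write X = Σ X_I over i = 1, …, 77, with X_I the indicator of one ascent.
There are 77 indicators.
For each fixed i, the pair (π(i), π(i+1)) is a uniformly random ordered pair of distinct values from {1, …, 78}; by symmetry P[π(i) < π(i+1)] = 1/2.
By linearity: E[X] = 77 · (1/2) = (78 − 1) · (1/2) = 77/2 ≈ 38.5000.

E[X] = 77/2 = 38.5000.


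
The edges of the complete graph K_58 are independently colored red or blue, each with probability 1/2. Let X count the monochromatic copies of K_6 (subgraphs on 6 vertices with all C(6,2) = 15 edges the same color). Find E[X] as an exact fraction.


Let X = Σ_S X_S over the C(58, 6) = 40475358 subsets S of size 6, where X_S = 1 if the K_6 on S is monochromatic.
For a fixed S, the K_6 on S has C(6, 2) = 15 edges. P[all 15 edges red] = (1/2)^15, and likewise for blue, so P[monochromatic] = 2·(1/2)^15 = 2^{1 − 15} = 1/16384.
By linearity of expectation: E[X] = C(58, 6) · 2^{1 − 15} = 40475358 · 1/16384 = 20237679/8192.
Numerically: E[X] ≈ 2470.419800.

E[X] = C(58,6)·2^(1−C(6,2)) = 20237679/8192 ≈ 2470.419800.


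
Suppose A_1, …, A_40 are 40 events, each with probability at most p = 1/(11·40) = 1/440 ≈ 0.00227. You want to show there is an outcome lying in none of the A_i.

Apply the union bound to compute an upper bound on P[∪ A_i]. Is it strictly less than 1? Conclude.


Union bound: P[∪_{i=1}^{40} A_i] ≤ Σ_i P[A_i] ≤ 40·p = 40·(1/440) = 1/11.
Numerically: 1/11 ≈ 0.09091.
Is 1/11 < 1? YES.
Since P[∪ A_i] ≤ 1/11 < 1, the complement has P[∩ A_i^c] ≥ 1 − 1/11 = 10/11 > 0, so some outcome avoids every A_i.

40·p = 1/11 ≈ 0.09091; existence CERTIFIED by the union bound.


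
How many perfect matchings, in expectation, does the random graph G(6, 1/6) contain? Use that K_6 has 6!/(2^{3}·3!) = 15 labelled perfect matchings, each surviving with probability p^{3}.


K_6 has 6!/(2^{3}·3!) = 15 labelled perfect matchings.
For each such perfect matching H, let X_H = 1 if all 3 edges of H are present in G. Then P[X_H = 1] = p^{3} = (1/6)^{3} = 1/216.
By linearity of expectation: E[X] = Σ_H E[X_H] = 15 · p^{3} = 15 · 1/216 = 5/72.
Numerically: E[X] ≈ 0.0694.

E[X] = 15 · (1/6)^{3} = 5/72 ≈ 0.0694.


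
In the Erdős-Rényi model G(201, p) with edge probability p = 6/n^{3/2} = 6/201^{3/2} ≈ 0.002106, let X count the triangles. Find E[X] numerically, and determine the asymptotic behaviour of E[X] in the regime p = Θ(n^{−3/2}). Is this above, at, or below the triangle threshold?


Number of potential triangles: C(201, 3) = 1333300.
Each occurs with probability p³ ≈ (0.002106)³ ≈ 9.334079e-09.
By linearity: E[X] = C(201, 3)·p³ ≈ 1333300 · 9.334079e-09 ≈ 0.0124.
Since α = 3/2 > 1, p = c/n^{3/2} = o(1/n) is below the triangle threshold p ~ 1/n. Asymptotically E[X] ~ (c³/6)·n^{3(1−α)} = (6³/6)·n^{-1.5} → 0, so by Markov's inequality G has no triangles w.h.p.

E[X] ≈ 0.0124; in regime p = Θ(1/n^{3/2}) E[X] tends to 0 (below the triangle threshold p ~ 1/n).


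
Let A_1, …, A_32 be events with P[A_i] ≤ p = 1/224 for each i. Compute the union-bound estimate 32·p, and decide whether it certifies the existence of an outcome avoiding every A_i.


Union bound: P[∪_{i=1}^{32} A_i] ≤ Σ_i P[A_i] ≤ 32·p = 32·(1/224) = 1/7.
Numerically: 1/7 ≈ 0.143.
Is 1/7 < 1? YES.
Since P[∪ A_i] ≤ 1/7 < 1, the complement has P[∩ A_i^c] ≥ 1 − 1/7 = 6/7 > 0, so some outcome avoids every A_i.

32·p = 1/7 ≈ 0.143; existence CERTIFIED by the union bound.


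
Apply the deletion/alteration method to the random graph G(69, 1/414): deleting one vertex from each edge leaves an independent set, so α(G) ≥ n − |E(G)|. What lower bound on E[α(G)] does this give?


E[|E(G)|] = C(69, 2)·p = 2346 · (1/414) = 17/3.
E[α(G)] ≥ n − E[|E(G)|] = 69 − 17/3 = 190/3.
Numerically: ≈ 63.333.
(This is only a lower bound; the true E[α(G)] may be larger.)

E[α(G)] ≥ 190/3 ≈ 63.333.


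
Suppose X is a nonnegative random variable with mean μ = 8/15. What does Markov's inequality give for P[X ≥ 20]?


μ = E[X] = 8/15, a = 20.
Markov: P[X ≥ 20] ≤ μ/a = (8/15)/20 = 2/75.
Numerically: ≈ 0.02667.
(Since a = 20 > μ = 0.53333, the bound 2/75 is < 1 and informative.)

P[X ≥ 20] ≤ 2/75 ≈ 0.02667.


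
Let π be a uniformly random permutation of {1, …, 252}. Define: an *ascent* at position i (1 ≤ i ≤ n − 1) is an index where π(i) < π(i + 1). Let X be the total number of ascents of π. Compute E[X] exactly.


Write X = Σ X_I over i = 1, …, 251, with X_I the indicator of one ascent.
There are 251 indicators.
For each fixed i, the pair (π(i), π(i+1)) is a uniformly random ordered pair of distinct values from {1, …, 252}; by symmetry P[π(i) < π(i+1)] = 1/2.
By linearity: E[X] = 251 · (1/2) = (252 − 1) · (1/2) = 251/2 ≈ 125.50000.

E[X] = 251/2 = 125.50000.


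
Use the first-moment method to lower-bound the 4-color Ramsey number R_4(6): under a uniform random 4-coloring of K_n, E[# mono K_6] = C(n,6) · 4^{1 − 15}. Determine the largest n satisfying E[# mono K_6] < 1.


We need C(n, 6) · 4^{1 − 15} < 1, i.e. C(n, 6) < 4^{15 − 1} = 268435456.
Check values of n near the boundary:
  n = 75: C(75, 6) = 201359550; 201359550 < 268435456? YES
  n = 76: C(76, 6) = 218618940; 218618940 < 268435456? YES
  n = 77: C(77, 6) = 237093780; 237093780 < 268435456? YES
  n = 78: C(78, 6) = 256851595; 256851595 < 268435456? YES
  n = 79: C(79, 6) = 277962685; 277962685 < 268435456? NO
  n = 80: C(80, 6) = 300500200; 300500200 < 268435456? NO
The largest n with C(n, 6) < 268435456 is n = 78 (where E[X] = 256851595/268435456 ≈ 0.957). Hence R_4(6) > 78, i.e. R_4(6) ≥ 79.

Largest n = 78; hence R_4(6) > 78.


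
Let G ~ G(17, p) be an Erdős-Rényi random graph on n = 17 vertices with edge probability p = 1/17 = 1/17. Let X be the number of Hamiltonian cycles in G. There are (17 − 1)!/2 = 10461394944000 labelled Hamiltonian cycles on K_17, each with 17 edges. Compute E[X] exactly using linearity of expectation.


K_17 has (17 − 1)!/2 = 10461394944000 labelled Hamiltonian cycles.
For each such Hamiltonian cycle H, let X_H = 1 if all 17 edges of H are present in G. Then P[X_H = 1] = p^{17} = (1/17)^{17} = 1/827240261886336764177.
By linearity of expectation: E[X] = Σ_H E[X_H] = 10461394944000 · p^{17} = 10461394944000 · 1/827240261886336764177 = 10461394944000/827240261886336764177.
Numerically: E[X] ≈ 1.26461e-08.

E[X] = 10461394944000 · (1/17)^{17} = 10461394944000/827240261886336764177 ≈ 1.26461e-08.


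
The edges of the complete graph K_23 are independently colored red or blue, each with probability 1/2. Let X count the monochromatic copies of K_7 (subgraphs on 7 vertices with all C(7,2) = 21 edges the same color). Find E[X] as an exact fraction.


Let X = Σ_S X_S over the C(23, 7) = 245157 subsets S of size 7, where X_S = 1 if the K_7 on S is monochromatic.
For a fixed S, the K_7 on S has C(7, 2) = 21 edges. P[all 21 edges red] = (1/2)^21, and likewise for blue, so P[monochromatic] = 2·(1/2)^21 = 2^{1 − 21} = 1/1048576.
By linearity: E[X] = C(23, 7) · 2^{1 − 21} = 245157 · 1/1048576 = 245157/1048576.
Numerically: E[X] ≈ 0.233800.

E[X] = C(23,7)·2^(1−C(7,2)) = 245157/1048576 ≈ 0.233800.


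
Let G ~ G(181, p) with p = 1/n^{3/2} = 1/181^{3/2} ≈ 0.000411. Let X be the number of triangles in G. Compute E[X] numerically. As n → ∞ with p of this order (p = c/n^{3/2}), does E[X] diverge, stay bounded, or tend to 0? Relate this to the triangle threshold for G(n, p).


Number of potential triangles: C(181, 3) = 971970.
Each occurs with probability p³ ≈ (0.000411)³ ≈ 6.92542e-11.
By linearity: E[X] = C(181, 3)·p³ ≈ 971970 · 6.92542e-11 ≈ 0.000.
Since α = 3/2 > 1, p = c/n^{3/2} = o(1/n) is below the triangle threshold p ~ 1/n. Asymptotically E[X] ~ (c³/6)·n^{3(1−α)} = (1³/6)·n^{-1.5} → 0, so by Markov's inequality G has no triangles w.h.p.

E[X] ≈ 0.000; in regime p = Θ(1/n^{3/2}) E[X] tends to 0 (below the triangle threshold p ~ 1/n).


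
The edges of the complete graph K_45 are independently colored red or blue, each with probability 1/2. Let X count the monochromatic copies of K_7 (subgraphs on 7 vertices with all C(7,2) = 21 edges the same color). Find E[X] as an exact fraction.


Let X = Σ_S X_S over the C(45, 7) = 45379620 subsets S of size 7, where X_S = 1 if the K_7 on S is monochromatic.
For a fixed S, the K_7 on S has C(7, 2) = 21 edges. P[all 21 edges red] = (1/2)^21, and likewise for blue, so P[monochromatic] = 2·(1/2)^21 = 2^{1 − 21} = 1/1048576.
By linearity of expectation: E[X] = C(45, 7) · 2^{1 − 21} = 45379620 · 1/1048576 = 11344905/262144.
Numerically: E[X] ≈ 43.277378.

E[X] = C(45,7)·2^(1−C(7,2)) = 11344905/262144 ≈ 43.277378.
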